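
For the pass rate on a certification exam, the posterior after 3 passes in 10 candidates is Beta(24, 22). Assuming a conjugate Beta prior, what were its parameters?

Beta is conjugate to the binomial likelihood: posterior = Beta(α+s, β+f).
Subtract the data counts: 24−3=21, 22−7=15.

Beta(21, 15)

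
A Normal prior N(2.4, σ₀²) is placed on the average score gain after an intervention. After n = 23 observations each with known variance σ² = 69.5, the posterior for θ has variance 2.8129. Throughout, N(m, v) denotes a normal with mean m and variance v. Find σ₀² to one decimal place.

σ₀² = 40.7

Posterior precision equals prior precision plus data precision: 1/σ_n² = 1/σ₀² + n/σ².
So 1/σ₀² = 1/2.8129 − 23/69.5 = 0.355505 − 0.330935 = 0.024570.
Hence σ₀² = 1/0.024570 ≈ 40.7.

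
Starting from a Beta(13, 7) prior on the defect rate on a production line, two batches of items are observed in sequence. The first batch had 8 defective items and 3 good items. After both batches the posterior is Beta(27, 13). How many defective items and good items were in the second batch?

Sequential conjugate updates are equivalent to a single update on the pooled data, so total successes = posterior α − prior α and total failures = posterior β − prior β.
Total across both batches: 27−13=14 defective items, 13−7=6 good items.
Subtract the first batch: 14−8=6 defective items and 6−3=3 good items.

6 defective items and 3 good items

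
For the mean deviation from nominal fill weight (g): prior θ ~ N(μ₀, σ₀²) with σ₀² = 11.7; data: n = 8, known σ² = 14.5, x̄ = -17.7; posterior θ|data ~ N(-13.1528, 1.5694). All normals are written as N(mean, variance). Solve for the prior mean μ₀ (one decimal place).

μ₀ = 16.2

The posterior mean is a precision-weighted average: μ_n = (τ₀μ₀ + τ_data·x̄)/(τ₀+τ_data), with τ₀=1/σ₀² and τ_data=n/σ².
Here τ₀ = 1/11.7 = 0.085470 and τ_data = 8/14.5 = 0.551724, so τ_n = 0.637194.
Rearranging for μ₀: μ₀ = (μ_n·τ_n − τ_data·x̄)/τ₀ = (-13.1528·0.637194 − 0.551724·-17.7) / 0.085470 = 1.384630/0.085470 ≈ 16.2.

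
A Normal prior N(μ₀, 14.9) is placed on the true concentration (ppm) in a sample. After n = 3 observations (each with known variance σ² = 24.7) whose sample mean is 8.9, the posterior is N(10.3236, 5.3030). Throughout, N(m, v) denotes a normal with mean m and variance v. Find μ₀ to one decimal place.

μ₀ = 12.9

The posterior mean is a precision-weighted average: μ_n = (τ₀μ₀ + τ_data·x̄)/(τ₀+τ_data), with τ₀=1/σ₀² and τ_data=n/σ².
Here τ₀ = 1/14.9 = 0.067114 and τ_data = 3/24.7 = 0.121457, so τ_n = 0.188571.
Rearranging for μ₀: μ₀ = (μ_n·τ_n − τ_data·x̄)/τ₀ = (10.3236·0.188571 − 0.121457·8.9) / 0.067114 = 0.865764/0.067114 ≈ 12.9.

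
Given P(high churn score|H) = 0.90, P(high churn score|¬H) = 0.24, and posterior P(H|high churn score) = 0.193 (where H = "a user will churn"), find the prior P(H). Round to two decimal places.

In odds form, posterior odds = prior odds × likelihood ratio, so prior odds = posterior odds ÷ LR.
Posterior odds = 0.193/(1−0.193) = 0.2392. LR = 0.90/0.24 = 3.7500.
Prior odds = 0.2392/3.7500 = 0.0638, so P(H) = 0.0638/(1+0.0638) ≈ 0.06.

P(H) = 0.06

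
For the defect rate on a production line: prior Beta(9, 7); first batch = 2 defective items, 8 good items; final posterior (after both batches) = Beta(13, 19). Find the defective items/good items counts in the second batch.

2 defective items and 4 good items

Sequential conjugate updates are equivalent to a single update on the pooled data, so total successes = posterior α − prior α and total failures = posterior β − prior β.
Total across both batches: 13−9=4 defective items, 19−7=12 good items.
Subtract the first batch: 4−2=2 defective items and 12−8=4 good items.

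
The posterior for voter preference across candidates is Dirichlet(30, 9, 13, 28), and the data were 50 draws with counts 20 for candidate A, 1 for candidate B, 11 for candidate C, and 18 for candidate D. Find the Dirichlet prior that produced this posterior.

Dirichlet(10, 8, 2, 10)

For a Dirichlet(α) prior with multinomial counts c, the posterior is Dirichlet(α + c) componentwise.
Subtract each count from the matching posterior parameter: 30−20=10, 9−1=8, 13−11=2, 28−18=10.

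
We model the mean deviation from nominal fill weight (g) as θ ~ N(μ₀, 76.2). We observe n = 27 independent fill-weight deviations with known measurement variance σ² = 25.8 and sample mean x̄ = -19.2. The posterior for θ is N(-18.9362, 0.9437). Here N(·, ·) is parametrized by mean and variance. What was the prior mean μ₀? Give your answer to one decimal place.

μ₀ = 2.1

With known observation variance, the Normal–Normal posterior has precision τ_n = τ₀ + n/σ² and mean μ_n = (τ₀μ₀ + (n/σ²)x̄)/τ_n.
Here τ₀ = 1/76.2 = 0.013123 and τ_data = 27/25.8 = 1.046512, so τ_n = 1.059635.
Rearranging for μ₀: μ₀ = (μ_n·τ_n − τ_data·x̄)/τ₀ = (-18.9362·1.059635 − 1.046512·-19.2) / 0.013123 = 0.027570/0.013123 ≈ 2.1.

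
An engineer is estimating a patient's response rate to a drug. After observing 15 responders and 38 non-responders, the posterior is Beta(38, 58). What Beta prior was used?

Under Beta–binomial conjugacy the posterior parameters are (a+s, b+f).
So a = 38 − 15 = 23 and b = 58 − 38 = 20.

Beta(23, 20)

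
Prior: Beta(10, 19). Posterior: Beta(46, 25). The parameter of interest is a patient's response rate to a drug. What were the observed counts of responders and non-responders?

36 responders and 6 non-responders

Under Beta–binomial conjugacy the posterior parameters are (a+s, b+f).
Match parameters: s=46−10=36, f=25−19=6.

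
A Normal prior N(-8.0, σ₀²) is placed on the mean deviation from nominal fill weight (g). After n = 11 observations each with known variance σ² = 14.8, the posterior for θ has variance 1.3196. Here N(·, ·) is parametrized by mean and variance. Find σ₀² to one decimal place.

σ₀² = 68.7

Posterior precision equals prior precision plus data precision: 1/σ_n² = 1/σ₀² + n/σ².
So 1/σ₀² = 1/1.3196 − 11/14.8 = 0.757805 − 0.743243 = 0.014562.
Hence σ₀² = 1/0.014562 ≈ 68.7.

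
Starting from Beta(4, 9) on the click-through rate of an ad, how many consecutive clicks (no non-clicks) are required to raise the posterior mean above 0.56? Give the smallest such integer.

After k clicks and 0 non-clicks the posterior is Beta(4+k, 9), with mean (4+k)/(4+9+k).
Set (4+k)/(13+k) > 0.56 and solve: k > (0.56·13 − 4)/(1 − 0.56) = 7.455.
The smallest integer exceeding 7.455 is 8.

k = 8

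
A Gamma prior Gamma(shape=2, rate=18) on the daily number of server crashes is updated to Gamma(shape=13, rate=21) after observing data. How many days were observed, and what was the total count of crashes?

A Gamma(α, β) prior (rate parametrization) on a Poisson rate with n observations summing to S gives posterior Gamma(α+S, β+n).
Matching: Σxᵢ = 13 − 2 = 11 and n = 21 − 18 = 3.

n = 3 days with total 11 crashes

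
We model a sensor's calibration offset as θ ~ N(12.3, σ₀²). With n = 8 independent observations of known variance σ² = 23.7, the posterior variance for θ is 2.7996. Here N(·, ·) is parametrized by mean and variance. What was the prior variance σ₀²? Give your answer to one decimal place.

Posterior precision equals prior precision plus data precision: 1/σ_n² = 1/σ₀² + n/σ².
So 1/σ₀² = 1/2.7996 − 8/23.7 = 0.357194 − 0.337553 = 0.019641.
Hence σ₀² = 1/0.019641 ≈ 50.9.

σ₀² = 50.9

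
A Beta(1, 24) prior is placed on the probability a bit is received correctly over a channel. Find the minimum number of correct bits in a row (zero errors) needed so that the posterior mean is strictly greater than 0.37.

After k correct bits and 0 errors the posterior is Beta(1+k, 24), with mean (1+k)/(1+24+k).
Set (1+k)/(25+k) > 0.37 and solve: k > (0.37·25 − 1)/(1 − 0.37) = 13.095.
The smallest integer exceeding 13.095 is 14.

k = 14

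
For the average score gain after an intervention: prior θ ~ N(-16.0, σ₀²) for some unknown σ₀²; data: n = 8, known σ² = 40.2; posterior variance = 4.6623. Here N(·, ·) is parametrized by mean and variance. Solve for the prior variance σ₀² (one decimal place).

σ₀² = 64.6

Posterior precision equals prior precision plus data precision: 1/σ_n² = 1/σ₀² + n/σ².
So 1/σ₀² = 1/4.6623 − 8/40.2 = 0.214486 − 0.199005 = 0.015481.
Hence σ₀² = 1/0.015481 ≈ 64.6.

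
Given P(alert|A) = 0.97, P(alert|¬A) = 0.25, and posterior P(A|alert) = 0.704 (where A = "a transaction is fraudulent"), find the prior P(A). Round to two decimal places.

P(A) = 0.38

Bayes' rule in odds form gives O(A|E) = O(A)·[P(E|A)/P(E|¬A)], hence O(A) = O(A|E)/LR.
Posterior odds = 0.704/(1−0.704) = 2.3784. LR = 0.97/0.25 = 3.8800.
Prior odds = 2.3784/3.8800 = 0.6130, so P(A) = 0.6130/(1+0.6130) ≈ 0.38.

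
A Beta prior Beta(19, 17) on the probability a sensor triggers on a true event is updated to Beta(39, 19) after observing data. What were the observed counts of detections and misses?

20 detections and 2 misses

Beta is conjugate to the binomial likelihood: posterior = Beta(a+s, b+f).
So s = 39 − 19 = 20 and f = 19 − 17 = 2.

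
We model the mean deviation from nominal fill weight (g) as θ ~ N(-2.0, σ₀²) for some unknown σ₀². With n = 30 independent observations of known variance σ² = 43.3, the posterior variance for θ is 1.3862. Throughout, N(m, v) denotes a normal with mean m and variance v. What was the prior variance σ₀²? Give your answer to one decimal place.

For the Normal–Normal model with known σ², precisions add: τ_n = τ₀ + n/σ².
So 1/σ₀² = 1/1.3862 − 30/43.3 = 0.721397 − 0.692841 = 0.028556.
Hence σ₀² = 1/0.028556 ≈ 35.0.

σ₀² = 35.0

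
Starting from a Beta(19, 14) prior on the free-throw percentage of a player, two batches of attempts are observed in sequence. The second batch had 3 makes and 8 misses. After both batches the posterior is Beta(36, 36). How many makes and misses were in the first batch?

14 makes and 14 misses

Because Beta–binomial updating is additive in the counts, the combined data contributed (α_post−α_prior, β_post−β_prior) successes and failures.
Total across both batches: 36−19=17 makes, 36−14=22 misses.
Subtract the second batch: 17−3=14 makes and 22−8=14 misses.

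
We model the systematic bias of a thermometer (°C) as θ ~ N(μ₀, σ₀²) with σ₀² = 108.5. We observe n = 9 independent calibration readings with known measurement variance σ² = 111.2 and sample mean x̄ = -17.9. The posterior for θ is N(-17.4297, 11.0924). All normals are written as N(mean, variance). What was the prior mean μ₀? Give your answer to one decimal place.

μ₀ = -13.3

The posterior mean is a precision-weighted average: μ_n = (τ₀μ₀ + τ_data·x̄)/(τ₀+τ_data), with τ₀=1/σ₀² and τ_data=n/σ².
Here τ₀ = 1/108.5 = 0.009217 and τ_data = 9/111.2 = 0.080935, so τ_n = 0.090152.
Rearranging for μ₀: μ₀ = (μ_n·τ_n − τ_data·x̄)/τ₀ = (-17.4297·0.090152 − 0.080935·-17.9) / 0.009217 = -0.122586/0.009217 ≈ -13.3.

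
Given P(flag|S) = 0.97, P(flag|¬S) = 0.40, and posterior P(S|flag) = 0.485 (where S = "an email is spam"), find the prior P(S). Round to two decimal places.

Bayes' rule in odds form gives O(S|E) = O(S)·[P(E|S)/P(E|¬S)], hence O(S) = O(S|E)/LR.
Posterior odds = 0.485/(1−0.485) = 0.9417. LR = 0.97/0.40 = 2.4250.
Prior odds = 0.9417/2.4250 = 0.3883, so P(S) = 0.3883/(1+0.3883) ≈ 0.28.

P(S) = 0.28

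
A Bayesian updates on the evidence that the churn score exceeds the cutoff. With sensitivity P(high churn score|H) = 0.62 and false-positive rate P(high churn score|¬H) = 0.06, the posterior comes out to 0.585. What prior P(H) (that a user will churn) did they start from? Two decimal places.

Bayes' rule in odds form gives O(H|E) = O(H)·[P(E|H)/P(E|¬H)], hence O(H) = O(H|E)/LR.
Posterior odds = 0.585/(1−0.585) = 1.4096. LR = 0.62/0.06 = 10.3333.
Prior odds = 1.4096/10.3333 = 0.1364, so P(H) = 0.1364/(1+0.1364) ≈ 0.12.

P(H) = 0.12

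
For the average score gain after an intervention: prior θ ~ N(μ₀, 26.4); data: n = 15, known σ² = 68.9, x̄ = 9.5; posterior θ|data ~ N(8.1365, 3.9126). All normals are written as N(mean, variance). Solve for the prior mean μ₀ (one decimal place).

The posterior mean is a precision-weighted average: μ_n = (τ₀μ₀ + τ_data·x̄)/(τ₀+τ_data), with τ₀=1/σ₀² and τ_data=n/σ².
Here τ₀ = 1/26.4 = 0.037879 and τ_data = 15/68.9 = 0.217707, so τ_n = 0.255586.
Rearranging for μ₀: μ₀ = (μ_n·τ_n − τ_data·x̄)/τ₀ = (8.1365·0.255586 − 0.217707·9.5) / 0.037879 = 0.011359/0.037879 ≈ 0.3.

μ₀ = 0.3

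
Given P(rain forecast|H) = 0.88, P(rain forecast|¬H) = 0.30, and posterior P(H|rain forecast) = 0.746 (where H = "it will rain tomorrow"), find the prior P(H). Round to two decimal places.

Bayes' rule in odds form gives O(H|E) = O(H)·[P(E|H)/P(E|¬H)], hence O(H) = O(H|E)/LR.
Posterior odds = 0.746/(1−0.746) = 2.9370. LR = 0.88/0.30 = 2.9333.
Prior odds = 2.9370/2.9333 = 1.0013, so P(H) = 1.0013/(1+1.0013) ≈ 0.50.

P(H) = 0.50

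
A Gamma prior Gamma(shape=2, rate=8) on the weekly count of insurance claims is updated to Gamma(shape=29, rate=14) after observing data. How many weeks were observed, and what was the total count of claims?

n = 6 weeks with total 27 claims

Gamma–Poisson conjugacy: posterior shape = α + Σxᵢ, posterior rate = β + n.
Matching: Σxᵢ = 29 − 2 = 27 and n = 14 − 8 = 6.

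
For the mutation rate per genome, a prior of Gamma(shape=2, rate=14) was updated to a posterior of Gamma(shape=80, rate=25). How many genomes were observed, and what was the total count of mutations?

Gamma–Poisson conjugacy: posterior shape = α + Σxᵢ, posterior rate = β + n.
Matching: Σxᵢ = 80 − 2 = 78 and n = 25 − 14 = 11.

n = 11 genomes with total 78 mutations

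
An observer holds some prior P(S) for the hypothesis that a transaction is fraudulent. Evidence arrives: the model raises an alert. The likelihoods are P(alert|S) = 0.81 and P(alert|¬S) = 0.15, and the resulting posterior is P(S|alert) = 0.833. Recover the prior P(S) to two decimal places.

Bayes' rule in odds form gives O(S|E) = O(S)·[P(E|S)/P(E|¬S)], hence O(S) = O(S|E)/LR.
Posterior odds = 0.833/(1−0.833) = 4.9880. LR = 0.81/0.15 = 5.4000.
Prior odds = 4.9880/5.4000 = 0.9237, so P(S) = 0.9237/(1+0.9237) ≈ 0.48.

P(S) = 0.48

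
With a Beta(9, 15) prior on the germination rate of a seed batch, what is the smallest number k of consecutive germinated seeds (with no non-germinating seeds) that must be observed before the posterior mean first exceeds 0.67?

k = 22

After k germinated seeds and 0 non-germinating seeds the posterior is Beta(9+k, 15), with mean (9+k)/(9+15+k).
Set (9+k)/(24+k) > 0.67 and solve: k > (0.67·24 − 9)/(1 − 0.67) = 21.455.
The smallest integer exceeding 21.455 is 22, and checking k=22: (31)/(46) = 0.6739 > 0.67.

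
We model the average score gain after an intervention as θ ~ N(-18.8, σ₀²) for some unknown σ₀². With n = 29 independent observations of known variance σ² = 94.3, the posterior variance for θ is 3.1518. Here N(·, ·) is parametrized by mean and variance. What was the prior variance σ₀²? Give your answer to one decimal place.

σ₀² = 102.6

For the Normal–Normal model with known σ², precisions add: τ_n = τ₀ + n/σ².
So 1/σ₀² = 1/3.1518 − 29/94.3 = 0.317279 − 0.307529 = 0.009750.
Hence σ₀² = 1/0.009750 ≈ 102.6.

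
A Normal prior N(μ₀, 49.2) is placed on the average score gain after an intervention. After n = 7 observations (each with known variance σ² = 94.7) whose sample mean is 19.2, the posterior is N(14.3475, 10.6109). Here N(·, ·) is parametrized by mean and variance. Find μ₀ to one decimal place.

The posterior mean is a precision-weighted average: μ_n = (τ₀μ₀ + τ_data·x̄)/(τ₀+τ_data), with τ₀=1/σ₀² and τ_data=n/σ².
Here τ₀ = 1/49.2 = 0.020325 and τ_data = 7/94.7 = 0.073918, so τ_n = 0.094243.
Rearranging for μ₀: μ₀ = (μ_n·τ_n − τ_data·x̄)/τ₀ = (14.3475·0.094243 − 0.073918·19.2) / 0.020325 = -0.067074/0.020325 ≈ -3.3.

μ₀ = -3.3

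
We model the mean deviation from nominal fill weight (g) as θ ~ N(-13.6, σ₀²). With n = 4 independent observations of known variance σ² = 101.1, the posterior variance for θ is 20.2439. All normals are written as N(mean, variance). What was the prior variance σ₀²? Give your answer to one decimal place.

For the Normal–Normal model with known σ², precisions add: τ_n = τ₀ + n/σ².
So 1/σ₀² = 1/20.2439 − 4/101.1 = 0.049398 − 0.039565 = 0.009833.
Hence σ₀² = 1/0.009833 ≈ 101.7.

σ₀² = 101.7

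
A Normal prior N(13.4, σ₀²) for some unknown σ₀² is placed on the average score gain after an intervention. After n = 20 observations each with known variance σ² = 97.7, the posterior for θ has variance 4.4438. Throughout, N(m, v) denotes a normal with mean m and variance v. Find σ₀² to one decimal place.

σ₀² = 49.2

Posterior precision equals prior precision plus data precision: 1/σ_n² = 1/σ₀² + n/σ².
So 1/σ₀² = 1/4.4438 − 20/97.7 = 0.225033 − 0.204708 = 0.020325.
Hence σ₀² = 1/0.020325 ≈ 49.2.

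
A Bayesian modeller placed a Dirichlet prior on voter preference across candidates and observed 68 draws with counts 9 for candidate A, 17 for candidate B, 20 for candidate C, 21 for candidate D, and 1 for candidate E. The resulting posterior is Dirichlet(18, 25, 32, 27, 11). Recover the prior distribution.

For a Dirichlet(α) prior with multinomial counts c, the posterior is Dirichlet(α + c) componentwise.
Subtract each count from the matching posterior parameter: 18−9=9, 25−17=8, 32−20=12, 27−21=6, 11−1=10.

Dirichlet(9, 8, 12, 6, 10)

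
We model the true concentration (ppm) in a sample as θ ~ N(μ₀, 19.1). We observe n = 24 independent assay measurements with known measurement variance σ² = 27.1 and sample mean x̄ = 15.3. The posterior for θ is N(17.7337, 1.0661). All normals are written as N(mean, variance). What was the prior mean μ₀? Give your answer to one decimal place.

μ₀ = 58.9

With known observation variance, the Normal–Normal posterior has precision τ_n = τ₀ + n/σ² and mean μ_n = (τ₀μ₀ + (n/σ²)x̄)/τ_n.
Here τ₀ = 1/19.1 = 0.052356 and τ_data = 24/27.1 = 0.885609, so τ_n = 0.937965.
Rearranging for μ₀: μ₀ = (μ_n·τ_n − τ_data·x̄)/τ₀ = (17.7337·0.937965 − 0.885609·15.3) / 0.052356 = 3.083772/0.052356 ≈ 58.9.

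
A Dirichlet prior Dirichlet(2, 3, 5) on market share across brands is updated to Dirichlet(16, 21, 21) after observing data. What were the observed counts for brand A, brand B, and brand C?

counts (14, 18, 16)

For a Dirichlet(α) prior with multinomial counts c, the posterior is Dirichlet(α + c) componentwise.
Counts are posterior − prior componentwise: 16−2=14, 21−3=18, 21−5=16.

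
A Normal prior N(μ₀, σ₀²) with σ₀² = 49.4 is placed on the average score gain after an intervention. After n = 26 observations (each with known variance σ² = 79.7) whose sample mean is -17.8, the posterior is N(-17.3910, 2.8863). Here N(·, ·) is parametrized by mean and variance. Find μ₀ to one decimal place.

The posterior mean is a precision-weighted average: μ_n = (τ₀μ₀ + τ_data·x̄)/(τ₀+τ_data), with τ₀=1/σ₀² and τ_data=n/σ².
Here τ₀ = 1/49.4 = 0.020243 and τ_data = 26/79.7 = 0.326223, so τ_n = 0.346466.
Rearranging for μ₀: μ₀ = (μ_n·τ_n − τ_data·x̄)/τ₀ = (-17.3910·0.346466 − 0.326223·-17.8) / 0.020243 = -0.218621/0.020243 ≈ -10.8.

μ₀ = -10.8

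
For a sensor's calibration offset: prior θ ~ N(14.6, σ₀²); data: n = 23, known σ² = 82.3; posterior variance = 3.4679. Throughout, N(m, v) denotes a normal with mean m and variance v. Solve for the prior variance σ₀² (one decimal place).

σ₀² = 112.4

Posterior precision equals prior precision plus data precision: 1/σ_n² = 1/σ₀² + n/σ².
So 1/σ₀² = 1/3.4679 − 23/82.3 = 0.288359 − 0.279465 = 0.008894.
Hence σ₀² = 1/0.008894 ≈ 112.4.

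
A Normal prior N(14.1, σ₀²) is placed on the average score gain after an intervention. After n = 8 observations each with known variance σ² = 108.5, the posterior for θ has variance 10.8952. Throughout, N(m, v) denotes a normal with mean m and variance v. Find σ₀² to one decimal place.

σ₀² = 55.4

Posterior precision equals prior precision plus data precision: 1/σ_n² = 1/σ₀² + n/σ².
So 1/σ₀² = 1/10.8952 − 8/108.5 = 0.091784 − 0.073733 = 0.018051.
Hence σ₀² = 1/0.018051 ≈ 55.4.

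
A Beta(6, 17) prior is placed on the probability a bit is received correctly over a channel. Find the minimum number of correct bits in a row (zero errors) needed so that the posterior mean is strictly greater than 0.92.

k = 190

After k correct bits and 0 errors the posterior is Beta(6+k, 17), with mean (6+k)/(6+17+k).
Set (6+k)/(23+k) > 0.92 and solve: k > (0.92·23 − 6)/(1 − 0.92) = 189.500.
The smallest integer exceeding 189.500 is 190.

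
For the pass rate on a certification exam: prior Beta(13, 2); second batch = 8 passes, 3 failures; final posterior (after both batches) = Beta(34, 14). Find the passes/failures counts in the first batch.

Sequential conjugate updates are equivalent to a single update on the pooled data, so total successes = posterior α − prior α and total failures = posterior β − prior β.
Total across both batches: 34−13=21 passes, 14−2=12 failures.
Subtract the second batch: 21−8=13 passes and 12−3=9 failures.

13 passes and 9 failures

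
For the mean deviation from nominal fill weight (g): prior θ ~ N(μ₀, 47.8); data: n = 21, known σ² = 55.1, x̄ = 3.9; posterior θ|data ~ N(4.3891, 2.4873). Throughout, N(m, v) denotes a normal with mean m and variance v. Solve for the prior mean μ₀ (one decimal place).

With known observation variance, the Normal–Normal posterior has precision τ_n = τ₀ + n/σ² and mean μ_n = (τ₀μ₀ + (n/σ²)x̄)/τ_n.
Here τ₀ = 1/47.8 = 0.020921 and τ_data = 21/55.1 = 0.381125, so τ_n = 0.402046.
Rearranging for μ₀: μ₀ = (μ_n·τ_n − τ_data·x̄)/τ₀ = (4.3891·0.402046 − 0.381125·3.9) / 0.020921 = 0.278233/0.020921 ≈ 13.3.

μ₀ = 13.3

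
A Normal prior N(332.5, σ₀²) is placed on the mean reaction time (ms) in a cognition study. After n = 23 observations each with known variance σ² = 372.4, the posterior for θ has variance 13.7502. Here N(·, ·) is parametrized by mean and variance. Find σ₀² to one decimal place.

σ₀² = 91.2

Posterior precision equals prior precision plus data precision: 1/σ_n² = 1/σ₀² + n/σ².
So 1/σ₀² = 1/13.7502 − 23/372.4 = 0.072726 − 0.061762 = 0.010964.
Hence σ₀² = 1/0.010964 ≈ 91.2.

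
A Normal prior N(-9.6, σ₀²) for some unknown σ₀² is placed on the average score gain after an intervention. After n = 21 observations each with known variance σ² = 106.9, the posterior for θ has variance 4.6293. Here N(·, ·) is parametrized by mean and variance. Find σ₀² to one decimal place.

Posterior precision equals prior precision plus data precision: 1/σ_n² = 1/σ₀² + n/σ².
So 1/σ₀² = 1/4.6293 − 21/106.9 = 0.216015 − 0.196445 = 0.019570.
Hence σ₀² = 1/0.019570 ≈ 51.1.

σ₀² = 51.1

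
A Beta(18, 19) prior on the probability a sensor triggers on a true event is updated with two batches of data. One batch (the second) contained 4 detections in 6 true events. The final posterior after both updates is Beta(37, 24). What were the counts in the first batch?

15 detections and 3 misses

Sequential conjugate updates are equivalent to a single update on the pooled data, so total successes = posterior α − prior α and total failures = posterior β − prior β.
Total across both batches: 37−18=19 detections, 24−19=5 misses.
Subtract the second batch: 19−4=15 detections and 5−2=3 misses.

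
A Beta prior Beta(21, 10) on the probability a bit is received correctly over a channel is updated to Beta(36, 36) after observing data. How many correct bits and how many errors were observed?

15 correct bits and 26 errors

Under Beta–binomial conjugacy the posterior parameters are (a+s, b+f).
So s = 36 − 21 = 15 and f = 36 − 10 = 26.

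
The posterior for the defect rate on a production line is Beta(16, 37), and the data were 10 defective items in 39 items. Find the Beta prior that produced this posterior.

Beta is conjugate to the binomial likelihood: posterior = Beta(a+s, b+f).
So a = 16 − 10 = 6 and b = 37 − 29 = 8.

Beta(6, 8)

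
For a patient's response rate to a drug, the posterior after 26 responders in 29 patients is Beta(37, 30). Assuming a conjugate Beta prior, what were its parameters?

Beta(11, 27)

Under Beta–binomial conjugacy the posterior parameters are (a+s, b+f).
Subtract the data counts: 37−26=11, 30−3=27.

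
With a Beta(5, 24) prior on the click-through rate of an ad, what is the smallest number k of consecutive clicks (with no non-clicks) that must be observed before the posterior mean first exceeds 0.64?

After k clicks and 0 non-clicks the posterior is Beta(5+k, 24), with mean (5+k)/(5+24+k).
Set (5+k)/(29+k) > 0.64 and solve: k > (0.64·29 − 5)/(1 − 0.64) = 37.667.
The smallest integer exceeding 37.667 is 38.

k = 38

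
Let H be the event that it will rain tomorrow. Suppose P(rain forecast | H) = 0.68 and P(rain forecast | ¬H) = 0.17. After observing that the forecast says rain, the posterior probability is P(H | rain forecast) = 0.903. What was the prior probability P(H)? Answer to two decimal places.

P(H) = 0.70

In odds form, posterior odds = prior odds × likelihood ratio, so prior odds = posterior odds ÷ LR.
Posterior odds = 0.903/(1−0.903) = 9.3093. LR = 0.68/0.17 = 4.0000.
Prior odds = 9.3093/4.0000 = 2.3273, so P(H) = 2.3273/(1+2.3273) ≈ 0.70.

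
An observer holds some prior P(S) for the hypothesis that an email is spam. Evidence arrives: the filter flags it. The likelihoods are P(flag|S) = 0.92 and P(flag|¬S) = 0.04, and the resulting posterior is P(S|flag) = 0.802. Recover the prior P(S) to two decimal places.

Bayes' rule in odds form gives O(S|E) = O(S)·[P(E|S)/P(E|¬S)], hence O(S) = O(S|E)/LR.
Posterior odds = 0.802/(1−0.802) = 4.0505. LR = 0.92/0.04 = 23.0000.
Prior odds = 4.0505/23.0000 = 0.1761, so P(S) = 0.1761/(1+0.1761) ≈ 0.15.

P(S) = 0.15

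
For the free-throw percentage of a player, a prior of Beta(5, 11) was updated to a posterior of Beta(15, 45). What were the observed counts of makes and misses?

A Beta(a, b) prior with s successes and f failures in binomial data gives a Beta(a+s, b+f) posterior.
So s = 15 − 5 = 10 and f = 45 − 11 = 34.

10 makes and 34 misses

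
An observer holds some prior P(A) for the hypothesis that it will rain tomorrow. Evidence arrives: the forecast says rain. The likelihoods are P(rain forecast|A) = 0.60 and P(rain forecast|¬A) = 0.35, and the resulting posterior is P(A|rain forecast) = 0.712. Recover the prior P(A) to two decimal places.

Bayes' rule in odds form gives O(A|E) = O(A)·[P(E|A)/P(E|¬A)], hence O(A) = O(A|E)/LR.
Posterior odds = 0.712/(1−0.712) = 2.4722. LR = 0.60/0.35 = 1.7143.
Prior odds = 2.4722/1.7143 = 1.4421, so P(A) = 1.4421/(1+1.4421) ≈ 0.59.

P(A) = 0.59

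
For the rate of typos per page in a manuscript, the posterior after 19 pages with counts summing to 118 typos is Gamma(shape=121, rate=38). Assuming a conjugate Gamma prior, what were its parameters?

Gamma–Poisson conjugacy: posterior shape = α + Σxᵢ, posterior rate = β + n.
So α = 121 − 118 = 3 and β = 38 − 19 = 19.

Gamma(shape=3, rate=19)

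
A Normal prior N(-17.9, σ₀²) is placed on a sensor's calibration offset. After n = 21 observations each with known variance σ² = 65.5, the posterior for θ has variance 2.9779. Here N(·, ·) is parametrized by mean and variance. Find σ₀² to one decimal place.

For the Normal–Normal model with known σ², precisions add: τ_n = τ₀ + n/σ².
So 1/σ₀² = 1/2.9779 − 21/65.5 = 0.335807 − 0.320611 = 0.015196.
Hence σ₀² = 1/0.015196 ≈ 65.8.

σ₀² = 65.8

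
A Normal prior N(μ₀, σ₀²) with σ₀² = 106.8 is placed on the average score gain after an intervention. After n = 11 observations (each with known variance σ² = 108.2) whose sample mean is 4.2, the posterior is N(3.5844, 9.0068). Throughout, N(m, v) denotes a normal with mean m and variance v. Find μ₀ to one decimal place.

μ₀ = -3.1

The posterior mean is a precision-weighted average: μ_n = (τ₀μ₀ + τ_data·x̄)/(τ₀+τ_data), with τ₀=1/σ₀² and τ_data=n/σ².
Here τ₀ = 1/106.8 = 0.009363 and τ_data = 11/108.2 = 0.101664, so τ_n = 0.111027.
Rearranging for μ₀: μ₀ = (μ_n·τ_n − τ_data·x̄)/τ₀ = (3.5844·0.111027 − 0.101664·4.2) / 0.009363 = -0.029024/0.009363 ≈ -3.1.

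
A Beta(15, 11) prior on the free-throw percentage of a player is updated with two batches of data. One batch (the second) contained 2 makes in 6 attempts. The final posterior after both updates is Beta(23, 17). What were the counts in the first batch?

Sequential conjugate updates are equivalent to a single update on the pooled data, so total successes = posterior α − prior α and total failures = posterior β − prior β.
Total across both batches: 23−15=8 makes, 17−11=6 misses.
Subtract the second batch: 8−2=6 makes and 6−4=2 misses.

6 makes and 2 misses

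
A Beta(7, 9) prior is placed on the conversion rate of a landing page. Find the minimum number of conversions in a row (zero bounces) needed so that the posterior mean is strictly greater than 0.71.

k = 16

After k conversions and 0 bounces the posterior is Beta(7+k, 9), with mean (7+k)/(7+9+k).
Set (7+k)/(16+k) > 0.71 and solve: k > (0.71·16 − 7)/(1 − 0.71) = 15.034.
The smallest integer exceeding 15.034 is 16, and checking k=16: (23)/(32) = 0.7188 > 0.71.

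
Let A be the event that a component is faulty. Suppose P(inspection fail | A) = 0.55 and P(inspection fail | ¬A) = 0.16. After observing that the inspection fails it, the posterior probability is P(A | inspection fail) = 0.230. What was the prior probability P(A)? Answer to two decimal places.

Bayes' rule in odds form gives O(A|E) = O(A)·[P(E|A)/P(E|¬A)], hence O(A) = O(A|E)/LR.
Posterior odds = 0.230/(1−0.230) = 0.2987. LR = 0.55/0.16 = 3.4375.
Prior odds = 0.2987/3.4375 = 0.0869, so P(A) = 0.0869/(1+0.0869) ≈ 0.08.

P(A) = 0.08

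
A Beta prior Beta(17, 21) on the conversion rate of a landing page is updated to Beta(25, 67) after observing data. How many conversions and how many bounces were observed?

8 conversions and 46 bounces

A Beta(a, b) prior with s successes and f failures in binomial data gives a Beta(a+s, b+f) posterior.
Match parameters: s=25−17=8, f=67−21=46.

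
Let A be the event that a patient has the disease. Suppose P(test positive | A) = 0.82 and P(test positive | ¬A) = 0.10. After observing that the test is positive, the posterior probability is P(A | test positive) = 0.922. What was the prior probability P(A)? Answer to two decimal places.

P(A) = 0.59

In odds form, posterior odds = prior odds × likelihood ratio, so prior odds = posterior odds ÷ LR.
Posterior odds = 0.922/(1−0.922) = 11.8205. LR = 0.82/0.10 = 8.2000.
Prior odds = 11.8205/8.2000 = 1.4415, so P(A) = 1.4415/(1+1.4415) ≈ 0.59.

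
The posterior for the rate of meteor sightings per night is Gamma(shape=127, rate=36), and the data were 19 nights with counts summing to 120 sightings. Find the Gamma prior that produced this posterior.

Gamma(shape=7, rate=17)

A Gamma(α, β) prior (rate parametrization) on a Poisson rate with n observations summing to S gives posterior Gamma(α+S, β+n).
So α = 127 − 120 = 7 and β = 36 − 19 = 17.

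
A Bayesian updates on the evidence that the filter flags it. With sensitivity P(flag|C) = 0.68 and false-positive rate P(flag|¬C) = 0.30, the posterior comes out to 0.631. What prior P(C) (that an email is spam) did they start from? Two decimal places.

P(C) = 0.43

Bayes' rule in odds form gives O(C|E) = O(C)·[P(E|C)/P(E|¬C)], hence O(C) = O(C|E)/LR.
Posterior odds = 0.631/(1−0.631) = 1.7100. LR = 0.68/0.30 = 2.2667.
Prior odds = 1.7100/2.2667 = 0.7544, so P(C) = 0.7544/(1+0.7544) ≈ 0.43.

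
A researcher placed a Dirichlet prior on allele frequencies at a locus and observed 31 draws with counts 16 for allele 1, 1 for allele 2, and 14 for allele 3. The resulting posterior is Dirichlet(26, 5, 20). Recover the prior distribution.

Dirichlet(10, 4, 6)

For a Dirichlet(α) prior with multinomial counts c, the posterior is Dirichlet(α + c) componentwise.
Subtract each count from the matching posterior parameter: 26−16=10, 5−1=4, 20−14=6.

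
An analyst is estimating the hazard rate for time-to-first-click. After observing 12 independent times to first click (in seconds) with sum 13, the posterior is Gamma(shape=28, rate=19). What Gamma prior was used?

Gamma(shape=16, rate=6)

For an exponential likelihood with a Gamma(α, β) prior on the rate, n observations with total T give posterior Gamma(α+n, β+T).
So α = 28 − 12 = 16 and β = 19 − 13 = 6.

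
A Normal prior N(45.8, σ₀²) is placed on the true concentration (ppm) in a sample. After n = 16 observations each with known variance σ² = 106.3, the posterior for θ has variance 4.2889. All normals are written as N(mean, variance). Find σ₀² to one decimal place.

For the Normal–Normal model with known σ², precisions add: τ_n = τ₀ + n/σ².
So 1/σ₀² = 1/4.2889 − 16/106.3 = 0.233160 − 0.150517 = 0.082643.
Hence σ₀² = 1/0.082643 ≈ 12.1.

σ₀² = 12.1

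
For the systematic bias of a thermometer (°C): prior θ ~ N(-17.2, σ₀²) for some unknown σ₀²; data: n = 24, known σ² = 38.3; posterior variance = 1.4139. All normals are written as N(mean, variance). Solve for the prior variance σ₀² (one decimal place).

σ₀² = 12.4

For the Normal–Normal model with known σ², precisions add: τ_n = τ₀ + n/σ².
So 1/σ₀² = 1/1.4139 − 24/38.3 = 0.707264 − 0.626632 = 0.080632.
Hence σ₀² = 1/0.080632 ≈ 12.4.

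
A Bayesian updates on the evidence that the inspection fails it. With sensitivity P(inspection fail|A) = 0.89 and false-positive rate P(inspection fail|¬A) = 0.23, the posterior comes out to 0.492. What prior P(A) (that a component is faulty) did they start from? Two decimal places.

Bayes' rule in odds form gives O(A|E) = O(A)·[P(E|A)/P(E|¬A)], hence O(A) = O(A|E)/LR.
Posterior odds = 0.492/(1−0.492) = 0.9685. LR = 0.89/0.23 = 3.8696.
Prior odds = 0.9685/3.8696 = 0.2503, so P(A) = 0.2503/(1+0.2503) ≈ 0.20.

P(A) = 0.20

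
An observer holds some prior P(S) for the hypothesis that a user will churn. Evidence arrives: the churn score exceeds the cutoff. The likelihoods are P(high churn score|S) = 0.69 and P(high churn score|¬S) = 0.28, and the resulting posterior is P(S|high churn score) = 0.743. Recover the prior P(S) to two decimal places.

Bayes' rule in odds form gives O(S|E) = O(S)·[P(E|S)/P(E|¬S)], hence O(S) = O(S|E)/LR.
Posterior odds = 0.743/(1−0.743) = 2.8911. LR = 0.69/0.28 = 2.4643.
Prior odds = 2.8911/2.4643 = 1.1732, so P(S) = 1.1732/(1+1.1732) ≈ 0.54.

P(S) = 0.54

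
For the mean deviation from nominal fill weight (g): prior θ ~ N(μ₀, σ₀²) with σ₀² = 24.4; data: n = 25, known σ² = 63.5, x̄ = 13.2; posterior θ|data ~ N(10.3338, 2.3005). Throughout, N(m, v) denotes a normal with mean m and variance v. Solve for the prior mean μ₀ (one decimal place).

With known observation variance, the Normal–Normal posterior has precision τ_n = τ₀ + n/σ² and mean μ_n = (τ₀μ₀ + (n/σ²)x̄)/τ_n.
Here τ₀ = 1/24.4 = 0.040984 and τ_data = 25/63.5 = 0.393701, so τ_n = 0.434685.
Rearranging for μ₀: μ₀ = (μ_n·τ_n − τ_data·x̄)/τ₀ = (10.3338·0.434685 − 0.393701·13.2) / 0.040984 = -0.704905/0.040984 ≈ -17.2.

μ₀ = -17.2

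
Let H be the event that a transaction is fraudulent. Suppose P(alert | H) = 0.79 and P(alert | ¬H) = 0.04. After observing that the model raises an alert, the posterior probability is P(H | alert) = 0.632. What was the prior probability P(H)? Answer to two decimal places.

In odds form, posterior odds = prior odds × likelihood ratio, so prior odds = posterior odds ÷ LR.
Posterior odds = 0.632/(1−0.632) = 1.7174. LR = 0.79/0.04 = 19.7500.
Prior odds = 1.7174/19.7500 = 0.0870, so P(H) = 0.0870/(1+0.0870) ≈ 0.08.

P(H) = 0.08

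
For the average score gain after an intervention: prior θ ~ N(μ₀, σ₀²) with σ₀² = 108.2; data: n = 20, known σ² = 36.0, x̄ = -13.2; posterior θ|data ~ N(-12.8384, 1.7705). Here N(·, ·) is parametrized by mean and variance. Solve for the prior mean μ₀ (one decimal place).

With known observation variance, the Normal–Normal posterior has precision τ_n = τ₀ + n/σ² and mean μ_n = (τ₀μ₀ + (n/σ²)x̄)/τ_n.
Here τ₀ = 1/108.2 = 0.009242 and τ_data = 20/36.0 = 0.555556, so τ_n = 0.564798.
Rearranging for μ₀: μ₀ = (μ_n·τ_n − τ_data·x̄)/τ₀ = (-12.8384·0.564798 − 0.555556·-13.2) / 0.009242 = 0.082237/0.009242 ≈ 8.9.

μ₀ = 8.9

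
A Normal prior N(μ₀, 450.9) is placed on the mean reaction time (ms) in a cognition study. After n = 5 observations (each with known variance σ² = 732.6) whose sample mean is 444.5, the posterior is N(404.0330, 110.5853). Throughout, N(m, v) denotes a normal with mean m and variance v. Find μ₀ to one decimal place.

The posterior mean is a precision-weighted average: μ_n = (τ₀μ₀ + τ_data·x̄)/(τ₀+τ_data), with τ₀=1/σ₀² and τ_data=n/σ².
Here τ₀ = 1/450.9 = 0.002218 and τ_data = 5/732.6 = 0.006825, so τ_n = 0.009043.
Rearranging for μ₀: μ₀ = (μ_n·τ_n − τ_data·x̄)/τ₀ = (404.0330·0.009043 − 0.006825·444.5) / 0.002218 = 0.619958/0.002218 ≈ 279.5.

μ₀ = 279.5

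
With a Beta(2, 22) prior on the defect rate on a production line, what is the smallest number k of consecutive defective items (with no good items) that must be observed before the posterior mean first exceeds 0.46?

After k defective items and 0 good items the posterior is Beta(2+k, 22), with mean (2+k)/(2+22+k).
Set (2+k)/(24+k) > 0.46 and solve: k > (0.46·24 − 2)/(1 − 0.46) = 16.741.
The smallest integer exceeding 16.741 is 17, and checking k=17: (19)/(41) = 0.4634 > 0.46.

k = 17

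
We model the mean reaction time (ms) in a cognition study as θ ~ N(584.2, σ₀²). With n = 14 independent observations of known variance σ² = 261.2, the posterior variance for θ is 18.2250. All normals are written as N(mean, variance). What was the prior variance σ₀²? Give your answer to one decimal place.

For the Normal–Normal model with known σ², precisions add: τ_n = τ₀ + n/σ².
So 1/σ₀² = 1/18.2250 − 14/261.2 = 0.054870 − 0.053599 = 0.001271.
Hence σ₀² = 1/0.001271 ≈ 786.8.

σ₀² = 786.8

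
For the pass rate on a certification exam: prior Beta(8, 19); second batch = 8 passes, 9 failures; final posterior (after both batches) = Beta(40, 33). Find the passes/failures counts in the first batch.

Sequential conjugate updates are equivalent to a single update on the pooled data, so total successes = posterior α − prior α and total failures = posterior β − prior β.
Total across both batches: 40−8=32 passes, 33−19=14 failures.
Subtract the second batch: 32−8=24 passes and 14−9=5 failures.

24 passes and 5 failures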